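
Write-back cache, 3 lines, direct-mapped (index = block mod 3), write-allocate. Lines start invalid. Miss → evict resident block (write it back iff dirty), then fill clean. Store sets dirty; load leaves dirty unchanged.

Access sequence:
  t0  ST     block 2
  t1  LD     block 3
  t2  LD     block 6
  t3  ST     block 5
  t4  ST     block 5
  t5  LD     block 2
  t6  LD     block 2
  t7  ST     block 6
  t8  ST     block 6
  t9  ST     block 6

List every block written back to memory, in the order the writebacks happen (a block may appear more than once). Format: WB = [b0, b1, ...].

WB = [2, 5]

  0 | W B2 → L2 miss [D]
  1 | R B3 → L0 miss [-]
  2 | R B6 → L0 miss [-]
  3 | W B5 → L2 miss wb→B2 [D]
  4 | W B5 → L2 hit [D]
  5 | R B2 → L2 miss wb→B5 [-]
  6 | R B2 → L2 hit [-]
  7 | W B6 → L0 hit [D]
  8 | W B6 → L0 hit [D]
  9 | W B6 → L0 hit [D]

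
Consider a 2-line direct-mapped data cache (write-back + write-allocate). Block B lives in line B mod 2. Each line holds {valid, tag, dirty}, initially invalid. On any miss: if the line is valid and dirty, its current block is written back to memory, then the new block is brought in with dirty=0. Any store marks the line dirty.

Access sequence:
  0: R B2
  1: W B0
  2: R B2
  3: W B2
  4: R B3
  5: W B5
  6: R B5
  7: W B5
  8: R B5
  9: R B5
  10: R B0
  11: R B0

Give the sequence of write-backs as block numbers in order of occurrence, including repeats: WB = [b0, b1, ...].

WB = [0, 2]

0: R B2 → L0 miss [-]
1: W B0 → L0 miss [D]
2: R B2 → L0 miss wb→B0 [-]
3: W B2 → L0 hit [D]
4: R B3 → L1 miss [-]
5: W B5 → L1 miss [D]
6: R B5 → L1 hit [D]
7: W B5 → L1 hit [D]
8: R B5 → L1 hit [D]
9: R B5 → L1 hit [D]
10: R B0 → L0 miss wb→B2 [-]
11: R B0 → L0 hit [-]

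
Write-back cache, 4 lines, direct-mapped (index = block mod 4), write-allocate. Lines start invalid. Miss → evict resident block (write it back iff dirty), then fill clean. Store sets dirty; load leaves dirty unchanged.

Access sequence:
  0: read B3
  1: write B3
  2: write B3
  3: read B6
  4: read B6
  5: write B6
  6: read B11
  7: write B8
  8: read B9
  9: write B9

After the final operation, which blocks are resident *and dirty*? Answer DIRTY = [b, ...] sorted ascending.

DIRTY = [6, 8, 9]

0: R B3 -> L3 miss  d=-]
1: W B3 -> L3 hit  d=D]
2: W B3 -> L3 hit  d=D]
3: R B6 -> L2 miss  d=-]
4: R B6 -> L2 hit  d=-]
5: W B6 -> L2 hit  d=D]
6: R B11 -> L3 miss wb->B3  d=-]
7: W B8 -> L0 miss  d=D]
8: R B9 -> L1 miss  d=-]
9: W B9 -> L1 hit  d=D]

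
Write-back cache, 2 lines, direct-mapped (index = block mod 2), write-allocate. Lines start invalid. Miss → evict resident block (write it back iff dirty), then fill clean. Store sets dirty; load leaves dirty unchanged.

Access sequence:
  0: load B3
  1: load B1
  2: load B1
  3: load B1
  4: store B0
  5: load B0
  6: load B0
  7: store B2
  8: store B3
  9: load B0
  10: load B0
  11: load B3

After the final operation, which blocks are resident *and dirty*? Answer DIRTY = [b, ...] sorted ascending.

DIRTY = [3]

  0 | R B3 → L1 miss [-]
  1 | R B1 → L1 miss [-]
  2 | R B1 → L1 hit [-]
  3 | R B1 → L1 hit [-]
  4 | W B0 → L0 miss [D]
  5 | R B0 → L0 hit [D]
  6 | R B0 → L0 hit [D]
  7 | W B2 → L0 miss wb→B0 [D]
  8 | W B3 → L1 miss [D]
  9 | R B0 → L0 miss wb→B2 [-]
  10 | R B0 → L0 hit [-]
  11 | R B3 → L1 hit [D]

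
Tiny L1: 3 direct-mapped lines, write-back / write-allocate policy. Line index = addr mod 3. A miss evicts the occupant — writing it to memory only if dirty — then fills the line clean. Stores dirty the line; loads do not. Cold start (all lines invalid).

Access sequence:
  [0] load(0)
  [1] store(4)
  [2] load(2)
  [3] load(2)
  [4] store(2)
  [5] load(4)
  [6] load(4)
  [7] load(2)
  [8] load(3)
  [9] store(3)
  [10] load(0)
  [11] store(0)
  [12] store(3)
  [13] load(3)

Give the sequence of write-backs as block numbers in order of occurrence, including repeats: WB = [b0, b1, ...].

WB = [3, 0]

0: R B0 -> L0 miss  d=-]
1: W B4 -> L1 miss  d=D]
2: R B2 -> L2 miss  d=-]
3: R B2 -> L2 hit  d=-]
4: W B2 -> L2 hit  d=D]
5: R B4 -> L1 hit  d=D]
6: R B4 -> L1 hit  d=D]
7: R B2 -> L2 hit  d=D]
8: R B3 -> L0 miss  d=-]
9: W B3 -> L0 hit  d=D]
10: R B0 -> L0 miss wb->B3  d=-]
11: W B0 -> L0 hit  d=D]
12: W B3 -> L0 miss wb->B0  d=D]
13: R B3 -> L0 hit  d=D]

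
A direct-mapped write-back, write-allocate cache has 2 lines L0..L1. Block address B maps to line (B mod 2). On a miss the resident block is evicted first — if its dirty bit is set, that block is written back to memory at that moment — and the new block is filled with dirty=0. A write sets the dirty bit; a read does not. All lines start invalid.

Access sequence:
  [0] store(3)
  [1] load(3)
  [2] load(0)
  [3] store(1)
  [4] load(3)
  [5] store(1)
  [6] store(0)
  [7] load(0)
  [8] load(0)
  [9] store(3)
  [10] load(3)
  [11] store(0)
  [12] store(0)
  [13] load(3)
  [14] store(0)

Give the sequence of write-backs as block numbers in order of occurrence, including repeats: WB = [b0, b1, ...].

WB = [3, 1, 1]

  0 | W B3 → L1 miss [D]
  1 | R B3 → L1 hit [D]
  2 | R B0 → L0 miss [-]
  3 | W B1 → L1 miss wb→B3 [D]
  4 | R B3 → L1 miss wb→B1 [-]
  5 | W B1 → L1 miss [D]
  6 | W B0 → L0 hit [D]
  7 | R B0 → L0 hit [D]
  8 | R B0 → L0 hit [D]
  9 | W B3 → L1 miss wb→B1 [D]
  10 | R B3 → L1 hit [D]
  11 | W B0 → L0 hit [D]
  12 | W B0 → L0 hit [D]
  13 | R B3 → L1 hit [D]
  14 | W B0 → L0 hit [D]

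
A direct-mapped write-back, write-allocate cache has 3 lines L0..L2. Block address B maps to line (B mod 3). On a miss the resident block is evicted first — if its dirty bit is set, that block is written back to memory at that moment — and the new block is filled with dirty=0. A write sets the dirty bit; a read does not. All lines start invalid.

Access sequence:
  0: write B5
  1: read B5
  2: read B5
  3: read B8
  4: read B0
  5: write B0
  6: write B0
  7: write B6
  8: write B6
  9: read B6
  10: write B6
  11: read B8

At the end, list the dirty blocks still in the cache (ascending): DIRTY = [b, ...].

  0 | W B5 → L2 miss [D]
  1 | R B5 → L2 hit [D]
  2 | R B5 → L2 hit [D]
  3 | R B8 → L2 miss wb→B5 [-]
  4 | R B0 → L0 miss [-]
  5 | W B0 → L0 hit [D]
  6 | W B0 → L0 hit [D]
  7 | W B6 → L0 miss wb→B0 [D]
  8 | W B6 → L0 hit [D]
  9 | R B6 → L0 hit [D]
  10 | W B6 → L0 hit [D]
  11 | R B8 → L2 hit [-]

DIRTY = [6]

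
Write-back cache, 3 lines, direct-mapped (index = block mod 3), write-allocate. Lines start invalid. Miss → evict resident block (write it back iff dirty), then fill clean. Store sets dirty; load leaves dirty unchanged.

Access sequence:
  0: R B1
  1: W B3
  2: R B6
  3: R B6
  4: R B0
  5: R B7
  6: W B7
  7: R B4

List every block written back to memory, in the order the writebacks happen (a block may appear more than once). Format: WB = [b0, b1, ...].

  0 | R B1 → L1 miss [-]
  1 | W B3 → L0 miss [D]
  2 | R B6 → L0 miss wb→B3 [-]
  3 | R B6 → L0 hit [-]
  4 | R B0 → L0 miss [-]
  5 | R B7 → L1 miss [-]
  6 | W B7 → L1 hit [D]
  7 | R B4 → L1 miss wb→B7 [-]

WB = [3, 7]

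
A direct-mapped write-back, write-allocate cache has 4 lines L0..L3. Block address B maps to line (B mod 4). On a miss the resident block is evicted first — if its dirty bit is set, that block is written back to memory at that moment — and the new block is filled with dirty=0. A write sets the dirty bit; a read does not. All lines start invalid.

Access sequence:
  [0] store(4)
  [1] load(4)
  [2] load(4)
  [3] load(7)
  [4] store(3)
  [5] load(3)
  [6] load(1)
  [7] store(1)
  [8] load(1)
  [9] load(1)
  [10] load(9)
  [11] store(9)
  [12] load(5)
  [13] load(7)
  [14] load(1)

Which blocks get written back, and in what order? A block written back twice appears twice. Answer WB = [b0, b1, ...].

  0 | W B4 → L0 miss [D]
  1 | R B4 → L0 hit [D]
  2 | R B4 → L0 hit [D]
  3 | R B7 → L3 miss [-]
  4 | W B3 → L3 miss [D]
  5 | R B3 → L3 hit [D]
  6 | R B1 → L1 miss [-]
  7 | W B1 → L1 hit [D]
  8 | R B1 → L1 hit [D]
  9 | R B1 → L1 hit [D]
  10 | R B9 → L1 miss wb→B1 [-]
  11 | W B9 → L1 hit [D]
  12 | R B5 → L1 miss wb→B9 [-]
  13 | R B7 → L3 miss wb→B3 [-]
  14 | R B1 → L1 miss [-]

WB = [1, 9, 3]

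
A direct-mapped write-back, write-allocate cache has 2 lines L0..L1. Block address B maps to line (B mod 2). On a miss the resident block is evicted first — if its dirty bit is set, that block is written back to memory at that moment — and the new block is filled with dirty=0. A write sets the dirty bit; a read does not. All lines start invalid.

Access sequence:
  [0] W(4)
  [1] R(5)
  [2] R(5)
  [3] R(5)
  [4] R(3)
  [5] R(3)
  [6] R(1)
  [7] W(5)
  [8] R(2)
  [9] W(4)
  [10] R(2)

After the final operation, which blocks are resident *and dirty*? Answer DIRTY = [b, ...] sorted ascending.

DIRTY = [5]

0: W B4 -> L0 miss  d=D]
1: R B5 -> L1 miss  d=-]
2: R B5 -> L1 hit  d=-]
3: R B5 -> L1 hit  d=-]
4: R B3 -> L1 miss  d=-]
5: R B3 -> L1 hit  d=-]
6: R B1 -> L1 miss  d=-]
7: W B5 -> L1 miss  d=D]
8: R B2 -> L0 miss wb->B4  d=-]
9: W B4 -> L0 miss  d=D]
10: R B2 -> L0 miss wb->B4  d=-]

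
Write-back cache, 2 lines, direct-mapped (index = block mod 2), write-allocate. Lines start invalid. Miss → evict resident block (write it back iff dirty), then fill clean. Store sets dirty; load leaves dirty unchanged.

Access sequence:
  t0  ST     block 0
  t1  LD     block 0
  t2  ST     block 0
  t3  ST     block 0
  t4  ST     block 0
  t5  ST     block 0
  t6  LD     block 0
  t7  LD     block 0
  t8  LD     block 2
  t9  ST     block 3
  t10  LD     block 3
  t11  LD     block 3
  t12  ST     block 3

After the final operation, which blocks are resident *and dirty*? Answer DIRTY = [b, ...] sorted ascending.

DIRTY = [3]

0: W B0 → L0 miss [D]
1: R B0 → L0 hit [D]
2: W B0 → L0 hit [D]
3: W B0 → L0 hit [D]
4: W B0 → L0 hit [D]
5: W B0 → L0 hit [D]
6: R B0 → L0 hit [D]
7: R B0 → L0 hit [D]
8: R B2 → L0 miss wb→B0 [-]
9: W B3 → L1 miss [D]
10: R B3 → L1 hit [D]
11: R B3 → L1 hit [D]
12: W B3 → L1 hit [D]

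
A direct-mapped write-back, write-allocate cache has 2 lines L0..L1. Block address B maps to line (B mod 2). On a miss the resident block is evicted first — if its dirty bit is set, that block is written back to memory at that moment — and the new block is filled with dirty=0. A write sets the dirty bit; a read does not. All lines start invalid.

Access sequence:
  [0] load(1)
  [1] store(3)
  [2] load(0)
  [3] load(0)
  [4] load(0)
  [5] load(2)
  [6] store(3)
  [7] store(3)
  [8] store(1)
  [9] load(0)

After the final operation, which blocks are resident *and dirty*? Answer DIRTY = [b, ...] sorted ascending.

DIRTY = [1]

  0 | R B1 → L1 miss [-]
  1 | W B3 → L1 miss [D]
  2 | R B0 → L0 miss [-]
  3 | R B0 → L0 hit [-]
  4 | R B0 → L0 hit [-]
  5 | R B2 → L0 miss [-]
  6 | W B3 → L1 hit [D]
  7 | W B3 → L1 hit [D]
  8 | W B1 → L1 miss wb→B3 [D]
  9 | R B0 → L0 miss [-]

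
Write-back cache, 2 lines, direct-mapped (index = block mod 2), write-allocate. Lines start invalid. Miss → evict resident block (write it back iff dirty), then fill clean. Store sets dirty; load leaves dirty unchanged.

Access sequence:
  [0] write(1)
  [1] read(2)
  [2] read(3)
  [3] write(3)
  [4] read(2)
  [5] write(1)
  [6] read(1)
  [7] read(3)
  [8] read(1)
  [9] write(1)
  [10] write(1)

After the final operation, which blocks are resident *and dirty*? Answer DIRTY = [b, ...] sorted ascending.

DIRTY = [1]

0: W B1 -> L1 miss  d=D]
1: R B2 -> L0 miss  d=-]
2: R B3 -> L1 miss wb->B1  d=-]
3: W B3 -> L1 hit  d=D]
4: R B2 -> L0 hit  d=-]
5: W B1 -> L1 miss wb->B3  d=D]
6: R B1 -> L1 hit  d=D]
7: R B3 -> L1 miss wb->B1  d=-]
8: R B1 -> L1 miss  d=-]
9: W B1 -> L1 hit  d=D]
10: W B1 -> L1 hit  d=D]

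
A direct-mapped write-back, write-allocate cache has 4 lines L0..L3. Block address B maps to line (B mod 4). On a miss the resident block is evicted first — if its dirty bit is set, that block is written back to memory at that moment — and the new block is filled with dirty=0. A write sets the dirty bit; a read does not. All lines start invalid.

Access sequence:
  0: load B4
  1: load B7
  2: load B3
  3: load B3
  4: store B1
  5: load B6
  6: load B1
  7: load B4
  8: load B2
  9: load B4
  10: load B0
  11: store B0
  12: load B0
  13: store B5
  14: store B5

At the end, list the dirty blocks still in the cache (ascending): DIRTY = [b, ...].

  0 | R B4 → L0 miss [-]
  1 | R B7 → L3 miss [-]
  2 | R B3 → L3 miss [-]
  3 | R B3 → L3 hit [-]
  4 | W B1 → L1 miss [D]
  5 | R B6 → L2 miss [-]
  6 | R B1 → L1 hit [D]
  7 | R B4 → L0 hit [-]
  8 | R B2 → L2 miss [-]
  9 | R B4 → L0 hit [-]
  10 | R B0 → L0 miss [-]
  11 | W B0 → L0 hit [D]
  12 | R B0 → L0 hit [D]
  13 | W B5 → L1 miss wb→B1 [D]
  14 | W B5 → L1 hit [D]

DIRTY = [0, 5]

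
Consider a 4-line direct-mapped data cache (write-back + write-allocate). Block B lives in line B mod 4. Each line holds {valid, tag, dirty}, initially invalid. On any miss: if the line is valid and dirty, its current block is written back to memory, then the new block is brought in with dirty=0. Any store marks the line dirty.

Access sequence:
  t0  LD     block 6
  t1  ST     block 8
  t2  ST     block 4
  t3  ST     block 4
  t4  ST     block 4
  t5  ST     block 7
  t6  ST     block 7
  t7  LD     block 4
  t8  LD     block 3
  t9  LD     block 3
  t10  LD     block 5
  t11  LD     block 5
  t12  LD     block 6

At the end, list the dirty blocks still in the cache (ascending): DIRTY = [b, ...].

DIRTY = [4]

0: R B6 → L2 miss [-]
1: W B8 → L0 miss [D]
2: W B4 → L0 miss wb→B8 [D]
3: W B4 → L0 hit [D]
4: W B4 → L0 hit [D]
5: W B7 → L3 miss [D]
6: W B7 → L3 hit [D]
7: R B4 → L0 hit [D]
8: R B3 → L3 miss wb→B7 [-]
9: R B3 → L3 hit [-]
10: R B5 → L1 miss [-]
11: R B5 → L1 hit [-]
12: R B6 → L2 hit [-]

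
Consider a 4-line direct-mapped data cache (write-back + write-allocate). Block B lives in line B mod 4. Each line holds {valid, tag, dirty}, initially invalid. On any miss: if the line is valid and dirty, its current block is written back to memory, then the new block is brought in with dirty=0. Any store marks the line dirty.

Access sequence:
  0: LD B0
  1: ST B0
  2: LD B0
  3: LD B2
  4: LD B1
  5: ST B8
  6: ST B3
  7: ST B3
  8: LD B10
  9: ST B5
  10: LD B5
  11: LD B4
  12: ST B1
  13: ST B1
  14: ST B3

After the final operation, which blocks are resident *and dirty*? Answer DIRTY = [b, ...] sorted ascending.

0: R B0 → L0 miss [-]
1: W B0 → L0 hit [D]
2: R B0 → L0 hit [D]
3: R B2 → L2 miss [-]
4: R B1 → L1 miss [-]
5: W B8 → L0 miss wb→B0 [D]
6: W B3 → L3 miss [D]
7: W B3 → L3 hit [D]
8: R B10 → L2 miss [-]
9: W B5 → L1 miss [D]
10: R B5 → L1 hit [D]
11: R B4 → L0 miss wb→B8 [-]
12: W B1 → L1 miss wb→B5 [D]
13: W B1 → L1 hit [D]
14: W B3 → L3 hit [D]

DIRTY = [1, 3]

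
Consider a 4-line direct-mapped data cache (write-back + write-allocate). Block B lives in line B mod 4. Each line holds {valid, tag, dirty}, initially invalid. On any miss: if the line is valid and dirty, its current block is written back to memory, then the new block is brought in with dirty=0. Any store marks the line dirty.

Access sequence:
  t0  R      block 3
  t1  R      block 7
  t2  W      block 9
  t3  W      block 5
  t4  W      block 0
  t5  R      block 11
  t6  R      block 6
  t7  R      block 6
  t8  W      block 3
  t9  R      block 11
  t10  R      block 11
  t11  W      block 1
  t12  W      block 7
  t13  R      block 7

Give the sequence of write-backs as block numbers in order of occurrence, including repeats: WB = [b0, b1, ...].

WB = [9, 3, 5]

  0 | R B3 → L3 miss [-]
  1 | R B7 → L3 miss [-]
  2 | W B9 → L1 miss [D]
  3 | W B5 → L1 miss wb→B9 [D]
  4 | W B0 → L0 miss [D]
  5 | R B11 → L3 miss [-]
  6 | R B6 → L2 miss [-]
  7 | R B6 → L2 hit [-]
  8 | W B3 → L3 miss [D]
  9 | R B11 → L3 miss wb→B3 [-]
  10 | R B11 → L3 hit [-]
  11 | W B1 → L1 miss wb→B5 [D]
  12 | W B7 → L3 miss [D]
  13 | R B7 → L3 hit [D]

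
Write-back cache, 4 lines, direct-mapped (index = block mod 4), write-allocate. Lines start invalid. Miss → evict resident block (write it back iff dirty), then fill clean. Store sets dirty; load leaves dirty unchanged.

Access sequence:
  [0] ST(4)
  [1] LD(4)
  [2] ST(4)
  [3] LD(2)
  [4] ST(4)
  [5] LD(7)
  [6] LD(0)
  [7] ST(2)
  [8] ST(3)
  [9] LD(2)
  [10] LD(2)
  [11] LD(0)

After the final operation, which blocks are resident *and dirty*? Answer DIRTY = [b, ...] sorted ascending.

0: W B4 → L0 miss [D]
1: R B4 → L0 hit [D]
2: W B4 → L0 hit [D]
3: R B2 → L2 miss [-]
4: W B4 → L0 hit [D]
5: R B7 → L3 miss [-]
6: R B0 → L0 miss wb→B4 [-]
7: W B2 → L2 hit [D]
8: W B3 → L3 miss [D]
9: R B2 → L2 hit [D]
10: R B2 → L2 hit [D]
11: R B0 → L0 hit [-]

DIRTY = [2, 3]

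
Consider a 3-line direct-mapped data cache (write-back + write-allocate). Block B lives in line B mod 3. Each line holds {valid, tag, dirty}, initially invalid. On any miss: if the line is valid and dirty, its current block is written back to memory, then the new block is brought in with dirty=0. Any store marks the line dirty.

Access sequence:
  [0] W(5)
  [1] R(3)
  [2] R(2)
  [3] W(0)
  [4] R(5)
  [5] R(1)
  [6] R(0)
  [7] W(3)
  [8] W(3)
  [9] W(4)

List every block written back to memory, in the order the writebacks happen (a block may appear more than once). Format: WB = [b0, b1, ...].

WB = [5, 0]

0: W B5 -> L2 miss  d=D]
1: R B3 -> L0 miss  d=-]
2: R B2 -> L2 miss wb->B5  d=-]
3: W B0 -> L0 miss  d=D]
4: R B5 -> L2 miss  d=-]
5: R B1 -> L1 miss  d=-]
6: R B0 -> L0 hit  d=D]
7: W B3 -> L0 miss wb->B0  d=D]
8: W B3 -> L0 hit  d=D]
9: W B4 -> L1 miss  d=D]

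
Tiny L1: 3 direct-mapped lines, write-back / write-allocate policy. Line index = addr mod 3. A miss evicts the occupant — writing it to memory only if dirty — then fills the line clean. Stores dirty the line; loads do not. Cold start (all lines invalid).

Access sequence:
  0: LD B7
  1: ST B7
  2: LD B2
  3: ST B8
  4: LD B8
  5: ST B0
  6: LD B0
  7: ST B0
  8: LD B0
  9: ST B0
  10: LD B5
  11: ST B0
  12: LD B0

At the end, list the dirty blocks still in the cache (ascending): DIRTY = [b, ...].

DIRTY = [0, 7]

0: R B7 → L1 miss [-]
1: W B7 → L1 hit [D]
2: R B2 → L2 miss [-]
3: W B8 → L2 miss [D]
4: R B8 → L2 hit [D]
5: W B0 → L0 miss [D]
6: R B0 → L0 hit [D]
7: W B0 → L0 hit [D]
8: R B0 → L0 hit [D]
9: W B0 → L0 hit [D]
10: R B5 → L2 miss wb→B8 [-]
11: W B0 → L0 hit [D]
12: R B0 → L0 hit [D]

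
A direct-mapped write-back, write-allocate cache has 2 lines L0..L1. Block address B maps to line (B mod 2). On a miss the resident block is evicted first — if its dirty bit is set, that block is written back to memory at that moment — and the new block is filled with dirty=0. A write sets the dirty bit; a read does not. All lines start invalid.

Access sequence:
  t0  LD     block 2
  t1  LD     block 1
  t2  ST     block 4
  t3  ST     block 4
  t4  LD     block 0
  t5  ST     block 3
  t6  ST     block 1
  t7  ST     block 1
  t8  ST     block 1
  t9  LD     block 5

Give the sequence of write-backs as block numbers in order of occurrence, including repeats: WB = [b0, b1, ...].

WB = [4, 3, 1]

0: R B2 -> L0 miss  d=-]
1: R B1 -> L1 miss  d=-]
2: W B4 -> L0 miss  d=D]
3: W B4 -> L0 hit  d=D]
4: R B0 -> L0 miss wb->B4  d=-]
5: W B3 -> L1 miss  d=D]
6: W B1 -> L1 miss wb->B3  d=D]
7: W B1 -> L1 hit  d=D]
8: W B1 -> L1 hit  d=D]
9: R B5 -> L1 miss wb->B1  d=-]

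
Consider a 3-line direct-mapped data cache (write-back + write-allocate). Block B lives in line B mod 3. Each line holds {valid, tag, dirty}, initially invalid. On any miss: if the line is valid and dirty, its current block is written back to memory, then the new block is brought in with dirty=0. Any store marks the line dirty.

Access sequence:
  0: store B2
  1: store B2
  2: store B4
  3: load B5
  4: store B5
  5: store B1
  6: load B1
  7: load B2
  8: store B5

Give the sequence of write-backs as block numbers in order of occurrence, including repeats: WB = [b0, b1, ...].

WB = [2, 4, 5]

0: W B2 → L2 miss [D]
1: W B2 → L2 hit [D]
2: W B4 → L1 miss [D]
3: R B5 → L2 miss wb→B2 [-]
4: W B5 → L2 hit [D]
5: W B1 → L1 miss wb→B4 [D]
6: R B1 → L1 hit [D]
7: R B2 → L2 miss wb→B5 [-]
8: W B5 → L2 miss [D]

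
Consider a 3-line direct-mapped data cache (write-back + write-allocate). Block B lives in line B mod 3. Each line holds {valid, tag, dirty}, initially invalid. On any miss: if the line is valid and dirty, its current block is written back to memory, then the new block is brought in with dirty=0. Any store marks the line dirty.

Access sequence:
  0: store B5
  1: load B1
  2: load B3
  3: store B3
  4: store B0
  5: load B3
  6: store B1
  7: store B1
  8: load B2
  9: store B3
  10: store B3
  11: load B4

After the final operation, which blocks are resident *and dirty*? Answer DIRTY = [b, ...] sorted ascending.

0: W B5 -> L2 miss  d=D]
1: R B1 -> L1 miss  d=-]
2: R B3 -> L0 miss  d=-]
3: W B3 -> L0 hit  d=D]
4: W B0 -> L0 miss wb->B3  d=D]
5: R B3 -> L0 miss wb->B0  d=-]
6: W B1 -> L1 hit  d=D]
7: W B1 -> L1 hit  d=D]
8: R B2 -> L2 miss wb->B5  d=-]
9: W B3 -> L0 hit  d=D]
10: W B3 -> L0 hit  d=D]
11: R B4 -> L1 miss wb->B1  d=-]

DIRTY = [3]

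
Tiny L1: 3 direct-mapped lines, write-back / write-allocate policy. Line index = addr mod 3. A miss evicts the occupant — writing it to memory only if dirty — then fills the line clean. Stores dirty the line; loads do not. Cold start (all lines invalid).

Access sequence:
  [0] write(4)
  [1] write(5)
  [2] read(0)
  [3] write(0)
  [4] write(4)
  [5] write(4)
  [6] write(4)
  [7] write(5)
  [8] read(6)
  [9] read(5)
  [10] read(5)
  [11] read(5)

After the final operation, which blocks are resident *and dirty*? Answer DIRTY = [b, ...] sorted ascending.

0: W B4 -> L1 miss  d=D]
1: W B5 -> L2 miss  d=D]
2: R B0 -> L0 miss  d=-]
3: W B0 -> L0 hit  d=D]
4: W B4 -> L1 hit  d=D]
5: W B4 -> L1 hit  d=D]
6: W B4 -> L1 hit  d=D]
7: W B5 -> L2 hit  d=D]
8: R B6 -> L0 miss wb->B0  d=-]
9: R B5 -> L2 hit  d=D]
10: R B5 -> L2 hit  d=D]
11: R B5 -> L2 hit  d=D]

DIRTY = [4, 5]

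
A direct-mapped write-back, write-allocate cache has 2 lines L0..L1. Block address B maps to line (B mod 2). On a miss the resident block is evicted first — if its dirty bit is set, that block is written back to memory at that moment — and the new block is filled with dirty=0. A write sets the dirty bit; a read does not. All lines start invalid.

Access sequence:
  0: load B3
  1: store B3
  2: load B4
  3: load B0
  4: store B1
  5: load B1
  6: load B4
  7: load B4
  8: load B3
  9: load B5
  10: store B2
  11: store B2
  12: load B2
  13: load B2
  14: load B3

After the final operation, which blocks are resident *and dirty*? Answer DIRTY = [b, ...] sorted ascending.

0: R B3 -> L1 miss  d=-]
1: W B3 -> L1 hit  d=D]
2: R B4 -> L0 miss  d=-]
3: R B0 -> L0 miss  d=-]
4: W B1 -> L1 miss wb->B3  d=D]
5: R B1 -> L1 hit  d=D]
6: R B4 -> L0 miss  d=-]
7: R B4 -> L0 hit  d=-]
8: R B3 -> L1 miss wb->B1  d=-]
9: R B5 -> L1 miss  d=-]
10: W B2 -> L0 miss  d=D]
11: W B2 -> L0 hit  d=D]
12: R B2 -> L0 hit  d=D]
13: R B2 -> L0 hit  d=D]
14: R B3 -> L1 miss  d=-]

DIRTY = [2]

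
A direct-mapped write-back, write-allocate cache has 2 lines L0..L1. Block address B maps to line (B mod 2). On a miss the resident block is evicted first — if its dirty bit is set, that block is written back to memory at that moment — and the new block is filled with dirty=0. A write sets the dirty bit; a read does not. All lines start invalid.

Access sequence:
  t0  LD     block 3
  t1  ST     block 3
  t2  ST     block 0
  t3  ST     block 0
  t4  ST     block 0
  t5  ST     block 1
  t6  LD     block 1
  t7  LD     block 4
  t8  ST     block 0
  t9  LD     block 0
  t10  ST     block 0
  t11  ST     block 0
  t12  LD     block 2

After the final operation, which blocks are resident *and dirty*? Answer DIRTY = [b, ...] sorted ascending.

0: R B3 -> L1 miss  d=-]
1: W B3 -> L1 hit  d=D]
2: W B0 -> L0 miss  d=D]
3: W B0 -> L0 hit  d=D]
4: W B0 -> L0 hit  d=D]
5: W B1 -> L1 miss wb->B3  d=D]
6: R B1 -> L1 hit  d=D]
7: R B4 -> L0 miss wb->B0  d=-]
8: W B0 -> L0 miss  d=D]
9: R B0 -> L0 hit  d=D]
10: W B0 -> L0 hit  d=D]
11: W B0 -> L0 hit  d=D]
12: R B2 -> L0 miss wb->B0  d=-]

DIRTY = [1]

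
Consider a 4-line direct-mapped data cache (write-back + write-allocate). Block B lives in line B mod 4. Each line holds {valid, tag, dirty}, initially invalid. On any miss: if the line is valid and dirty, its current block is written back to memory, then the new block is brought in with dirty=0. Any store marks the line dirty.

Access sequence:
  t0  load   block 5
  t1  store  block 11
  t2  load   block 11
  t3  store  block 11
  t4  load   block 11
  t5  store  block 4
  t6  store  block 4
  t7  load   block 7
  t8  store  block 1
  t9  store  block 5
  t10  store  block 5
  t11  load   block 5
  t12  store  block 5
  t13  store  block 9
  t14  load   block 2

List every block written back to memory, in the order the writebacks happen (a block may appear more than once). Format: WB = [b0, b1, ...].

WB = [11, 1, 5]

0: R B5 -> L1 miss  d=-]
1: W B11 -> L3 miss  d=D]
2: R B11 -> L3 hit  d=D]
3: W B11 -> L3 hit  d=D]
4: R B11 -> L3 hit  d=D]
5: W B4 -> L0 miss  d=D]
6: W B4 -> L0 hit  d=D]
7: R B7 -> L3 miss wb->B11  d=-]
8: W B1 -> L1 miss  d=D]
9: W B5 -> L1 miss wb->B1  d=D]
10: W B5 -> L1 hit  d=D]
11: R B5 -> L1 hit  d=D]
12: W B5 -> L1 hit  d=D]
13: W B9 -> L1 miss wb->B5  d=D]
14: R B2 -> L2 miss  d=-]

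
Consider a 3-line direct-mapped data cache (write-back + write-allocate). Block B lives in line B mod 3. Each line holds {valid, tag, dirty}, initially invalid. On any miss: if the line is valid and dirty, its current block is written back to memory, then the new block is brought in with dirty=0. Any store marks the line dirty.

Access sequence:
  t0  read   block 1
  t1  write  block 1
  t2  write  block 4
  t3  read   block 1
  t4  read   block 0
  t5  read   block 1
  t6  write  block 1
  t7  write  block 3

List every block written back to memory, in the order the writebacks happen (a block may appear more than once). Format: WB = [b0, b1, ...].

WB = [1, 4]

0: R B1 -> L1 miss  d=-]
1: W B1 -> L1 hit  d=D]
2: W B4 -> L1 miss wb->B1  d=D]
3: R B1 -> L1 miss wb->B4  d=-]
4: R B0 -> L0 miss  d=-]
5: R B1 -> L1 hit  d=-]
6: W B1 -> L1 hit  d=D]
7: W B3 -> L0 miss  d=D]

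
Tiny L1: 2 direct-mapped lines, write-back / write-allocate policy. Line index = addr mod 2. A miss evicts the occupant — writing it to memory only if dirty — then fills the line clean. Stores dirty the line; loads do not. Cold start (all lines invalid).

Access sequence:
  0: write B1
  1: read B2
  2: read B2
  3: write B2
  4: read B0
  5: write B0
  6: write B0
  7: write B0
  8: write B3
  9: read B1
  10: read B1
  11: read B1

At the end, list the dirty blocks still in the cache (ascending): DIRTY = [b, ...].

DIRTY = [0]

  0 | W B1 → L1 miss [D]
  1 | R B2 → L0 miss [-]
  2 | R B2 → L0 hit [-]
  3 | W B2 → L0 hit [D]
  4 | R B0 → L0 miss wb→B2 [-]
  5 | W B0 → L0 hit [D]
  6 | W B0 → L0 hit [D]
  7 | W B0 → L0 hit [D]
  8 | W B3 → L1 miss wb→B1 [D]
  9 | R B1 → L1 miss wb→B3 [-]
  10 | R B1 → L1 hit [-]
  11 | R B1 → L1 hit [-]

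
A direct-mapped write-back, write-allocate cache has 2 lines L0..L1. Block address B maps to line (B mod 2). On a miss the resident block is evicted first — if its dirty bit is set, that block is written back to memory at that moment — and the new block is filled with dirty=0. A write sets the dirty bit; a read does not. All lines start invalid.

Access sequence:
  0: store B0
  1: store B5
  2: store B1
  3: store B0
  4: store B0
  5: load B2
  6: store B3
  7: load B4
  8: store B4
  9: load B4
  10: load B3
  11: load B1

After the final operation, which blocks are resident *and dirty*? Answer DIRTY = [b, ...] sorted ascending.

0: W B0 -> L0 miss  d=D]
1: W B5 -> L1 miss  d=D]
2: W B1 -> L1 miss wb->B5  d=D]
3: W B0 -> L0 hit  d=D]
4: W B0 -> L0 hit  d=D]
5: R B2 -> L0 miss wb->B0  d=-]
6: W B3 -> L1 miss wb->B1  d=D]
7: R B4 -> L0 miss  d=-]
8: W B4 -> L0 hit  d=D]
9: R B4 -> L0 hit  d=D]
10: R B3 -> L1 hit  d=D]
11: R B1 -> L1 miss wb->B3  d=-]

DIRTY = [4]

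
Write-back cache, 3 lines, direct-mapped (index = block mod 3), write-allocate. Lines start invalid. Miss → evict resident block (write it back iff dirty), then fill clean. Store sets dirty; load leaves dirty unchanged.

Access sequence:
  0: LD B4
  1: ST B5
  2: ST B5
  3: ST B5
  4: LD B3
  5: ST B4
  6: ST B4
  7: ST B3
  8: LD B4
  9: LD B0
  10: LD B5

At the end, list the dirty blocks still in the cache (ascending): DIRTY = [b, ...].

DIRTY = [4, 5]

0: R B4 → L1 miss [-]
1: W B5 → L2 miss [D]
2: W B5 → L2 hit [D]
3: W B5 → L2 hit [D]
4: R B3 → L0 miss [-]
5: W B4 → L1 hit [D]
6: W B4 → L1 hit [D]
7: W B3 → L0 hit [D]
8: R B4 → L1 hit [D]
9: R B0 → L0 miss wb→B3 [-]
10: R B5 → L2 hit [D]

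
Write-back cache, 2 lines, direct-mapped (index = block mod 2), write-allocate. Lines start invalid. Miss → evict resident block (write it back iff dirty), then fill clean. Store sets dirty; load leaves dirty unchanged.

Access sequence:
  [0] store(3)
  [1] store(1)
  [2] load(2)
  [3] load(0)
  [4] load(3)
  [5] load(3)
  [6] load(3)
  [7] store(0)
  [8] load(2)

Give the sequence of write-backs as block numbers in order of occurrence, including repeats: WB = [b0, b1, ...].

WB = [3, 1, 0]

0: W B3 -> L1 miss  d=D]
1: W B1 -> L1 miss wb->B3  d=D]
2: R B2 -> L0 miss  d=-]
3: R B0 -> L0 miss  d=-]
4: R B3 -> L1 miss wb->B1  d=-]
5: R B3 -> L1 hit  d=-]
6: R B3 -> L1 hit  d=-]
7: W B0 -> L0 hit  d=D]
8: R B2 -> L0 miss wb->B0  d=-]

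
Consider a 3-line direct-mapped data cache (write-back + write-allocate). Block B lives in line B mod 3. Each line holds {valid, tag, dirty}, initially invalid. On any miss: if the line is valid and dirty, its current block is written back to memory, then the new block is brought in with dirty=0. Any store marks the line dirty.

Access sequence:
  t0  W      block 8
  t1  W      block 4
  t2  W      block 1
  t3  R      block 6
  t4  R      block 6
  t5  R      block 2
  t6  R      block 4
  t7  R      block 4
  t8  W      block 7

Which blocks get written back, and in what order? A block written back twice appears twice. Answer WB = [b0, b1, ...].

WB = [4, 8, 1]

0: W B8 → L2 miss [D]
1: W B4 → L1 miss [D]
2: W B1 → L1 miss wb→B4 [D]
3: R B6 → L0 miss [-]
4: R B6 → L0 hit [-]
5: R B2 → L2 miss wb→B8 [-]
6: R B4 → L1 miss wb→B1 [-]
7: R B4 → L1 hit [-]
8: W B7 → L1 miss [D]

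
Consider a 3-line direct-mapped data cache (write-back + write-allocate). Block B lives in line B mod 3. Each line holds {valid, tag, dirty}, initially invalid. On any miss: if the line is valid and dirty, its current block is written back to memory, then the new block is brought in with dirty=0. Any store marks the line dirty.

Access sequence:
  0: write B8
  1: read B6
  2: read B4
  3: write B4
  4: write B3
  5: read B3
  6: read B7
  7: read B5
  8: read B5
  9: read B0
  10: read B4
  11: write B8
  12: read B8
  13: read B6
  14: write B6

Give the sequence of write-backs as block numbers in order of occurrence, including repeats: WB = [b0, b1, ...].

WB = [4, 8, 3]

  0 | W B8 → L2 miss [D]
  1 | R B6 → L0 miss [-]
  2 | R B4 → L1 miss [-]
  3 | W B4 → L1 hit [D]
  4 | W B3 → L0 miss [D]
  5 | R B3 → L0 hit [D]
  6 | R B7 → L1 miss wb→B4 [-]
  7 | R B5 → L2 miss wb→B8 [-]
  8 | R B5 → L2 hit [-]
  9 | R B0 → L0 miss wb→B3 [-]
  10 | R B4 → L1 miss [-]
  11 | W B8 → L2 miss [D]
  12 | R B8 → L2 hit [D]
  13 | R B6 → L0 miss [-]
  14 | W B6 → L0 hit [D]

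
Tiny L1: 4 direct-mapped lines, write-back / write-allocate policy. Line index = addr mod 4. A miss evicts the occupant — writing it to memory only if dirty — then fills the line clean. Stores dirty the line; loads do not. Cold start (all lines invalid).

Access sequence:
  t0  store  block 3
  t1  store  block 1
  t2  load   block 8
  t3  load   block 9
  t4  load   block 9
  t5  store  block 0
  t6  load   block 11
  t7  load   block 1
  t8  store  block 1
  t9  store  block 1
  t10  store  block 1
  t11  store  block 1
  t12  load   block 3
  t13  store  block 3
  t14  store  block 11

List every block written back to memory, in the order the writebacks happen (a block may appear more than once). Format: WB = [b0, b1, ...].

0: W B3 → L3 miss [D]
1: W B1 → L1 miss [D]
2: R B8 → L0 miss [-]
3: R B9 → L1 miss wb→B1 [-]
4: R B9 → L1 hit [-]
5: W B0 → L0 miss [D]
6: R B11 → L3 miss wb→B3 [-]
7: R B1 → L1 miss [-]
8: W B1 → L1 hit [D]
9: W B1 → L1 hit [D]
10: W B1 → L1 hit [D]
11: W B1 → L1 hit [D]
12: R B3 → L3 miss [-]
13: W B3 → L3 hit [D]
14: W B11 → L3 miss wb→B3 [D]

WB = [1, 3, 3]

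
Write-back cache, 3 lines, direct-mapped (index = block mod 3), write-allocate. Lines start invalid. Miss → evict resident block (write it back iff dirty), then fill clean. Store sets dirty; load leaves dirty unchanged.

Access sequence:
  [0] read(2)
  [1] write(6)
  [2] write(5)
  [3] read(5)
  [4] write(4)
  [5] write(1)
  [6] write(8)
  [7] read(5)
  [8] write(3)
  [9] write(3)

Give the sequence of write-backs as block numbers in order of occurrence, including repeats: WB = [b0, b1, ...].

WB = [4, 5, 8, 6]

0: R B2 -> L2 miss  d=-]
1: W B6 -> L0 miss  d=D]
2: W B5 -> L2 miss  d=D]
3: R B5 -> L2 hit  d=D]
4: W B4 -> L1 miss  d=D]
5: W B1 -> L1 miss wb->B4  d=D]
6: W B8 -> L2 miss wb->B5  d=D]
7: R B5 -> L2 miss wb->B8  d=-]
8: W B3 -> L0 miss wb->B6  d=D]
9: W B3 -> L0 hit  d=D]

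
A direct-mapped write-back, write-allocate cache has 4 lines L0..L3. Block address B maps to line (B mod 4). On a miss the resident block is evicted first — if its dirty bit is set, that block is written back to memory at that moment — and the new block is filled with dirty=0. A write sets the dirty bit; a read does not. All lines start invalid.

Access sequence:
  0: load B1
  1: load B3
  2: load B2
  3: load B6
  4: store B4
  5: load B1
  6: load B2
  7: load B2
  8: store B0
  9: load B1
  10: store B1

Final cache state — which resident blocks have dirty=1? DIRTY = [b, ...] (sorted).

0: R B1 → L1 miss [-]
1: R B3 → L3 miss [-]
2: R B2 → L2 miss [-]
3: R B6 → L2 miss [-]
4: W B4 → L0 miss [D]
5: R B1 → L1 hit [-]
6: R B2 → L2 miss [-]
7: R B2 → L2 hit [-]
8: W B0 → L0 miss wb→B4 [D]
9: R B1 → L1 hit [-]
10: W B1 → L1 hit [D]

DIRTY = [0, 1]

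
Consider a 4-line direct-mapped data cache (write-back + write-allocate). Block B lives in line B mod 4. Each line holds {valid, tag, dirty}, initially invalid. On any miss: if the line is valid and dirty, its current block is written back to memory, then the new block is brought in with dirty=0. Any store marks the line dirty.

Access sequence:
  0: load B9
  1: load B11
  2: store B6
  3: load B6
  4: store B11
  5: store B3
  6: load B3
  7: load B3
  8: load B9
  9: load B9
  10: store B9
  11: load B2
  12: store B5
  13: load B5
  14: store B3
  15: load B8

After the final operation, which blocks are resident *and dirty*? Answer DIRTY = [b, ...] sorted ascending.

0: R B9 → L1 miss [-]
1: R B11 → L3 miss [-]
2: W B6 → L2 miss [D]
3: R B6 → L2 hit [D]
4: W B11 → L3 hit [D]
5: W B3 → L3 miss wb→B11 [D]
6: R B3 → L3 hit [D]
7: R B3 → L3 hit [D]
8: R B9 → L1 hit [-]
9: R B9 → L1 hit [-]
10: W B9 → L1 hit [D]
11: R B2 → L2 miss wb→B6 [-]
12: W B5 → L1 miss wb→B9 [D]
13: R B5 → L1 hit [D]
14: W B3 → L3 hit [D]
15: R B8 → L0 miss [-]

DIRTY = [3, 5]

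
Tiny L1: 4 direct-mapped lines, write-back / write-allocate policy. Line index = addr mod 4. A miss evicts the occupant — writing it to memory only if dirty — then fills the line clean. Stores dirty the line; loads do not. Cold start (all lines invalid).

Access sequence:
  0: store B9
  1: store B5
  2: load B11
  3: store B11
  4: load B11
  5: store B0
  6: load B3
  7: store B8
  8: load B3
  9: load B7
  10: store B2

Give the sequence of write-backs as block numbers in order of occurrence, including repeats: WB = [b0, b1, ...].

WB = [9, 11, 0]

  0 | W B9 → L1 miss [D]
  1 | W B5 → L1 miss wb→B9 [D]
  2 | R B11 → L3 miss [-]
  3 | W B11 → L3 hit [D]
  4 | R B11 → L3 hit [D]
  5 | W B0 → L0 miss [D]
  6 | R B3 → L3 miss wb→B11 [-]
  7 | W B8 → L0 miss wb→B0 [D]
  8 | R B3 → L3 hit [-]
  9 | R B7 → L3 miss [-]
  10 | W B2 → L2 miss [D]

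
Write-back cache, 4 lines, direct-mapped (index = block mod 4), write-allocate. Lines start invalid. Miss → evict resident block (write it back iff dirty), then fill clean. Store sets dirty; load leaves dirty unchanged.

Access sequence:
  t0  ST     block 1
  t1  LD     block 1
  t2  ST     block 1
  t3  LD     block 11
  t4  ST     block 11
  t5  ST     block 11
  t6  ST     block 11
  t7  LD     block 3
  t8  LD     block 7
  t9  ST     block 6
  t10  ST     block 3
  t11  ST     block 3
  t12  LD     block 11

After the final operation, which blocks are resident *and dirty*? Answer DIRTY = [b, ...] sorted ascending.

0: W B1 -> L1 miss  d=D]
1: R B1 -> L1 hit  d=D]
2: W B1 -> L1 hit  d=D]
3: R B11 -> L3 miss  d=-]
4: W B11 -> L3 hit  d=D]
5: W B11 -> L3 hit  d=D]
6: W B11 -> L3 hit  d=D]
7: R B3 -> L3 miss wb->B11  d=-]
8: R B7 -> L3 miss  d=-]
9: W B6 -> L2 miss  d=D]
10: W B3 -> L3 miss  d=D]
11: W B3 -> L3 hit  d=D]
12: R B11 -> L3 miss wb->B3  d=-]

DIRTY = [1, 6]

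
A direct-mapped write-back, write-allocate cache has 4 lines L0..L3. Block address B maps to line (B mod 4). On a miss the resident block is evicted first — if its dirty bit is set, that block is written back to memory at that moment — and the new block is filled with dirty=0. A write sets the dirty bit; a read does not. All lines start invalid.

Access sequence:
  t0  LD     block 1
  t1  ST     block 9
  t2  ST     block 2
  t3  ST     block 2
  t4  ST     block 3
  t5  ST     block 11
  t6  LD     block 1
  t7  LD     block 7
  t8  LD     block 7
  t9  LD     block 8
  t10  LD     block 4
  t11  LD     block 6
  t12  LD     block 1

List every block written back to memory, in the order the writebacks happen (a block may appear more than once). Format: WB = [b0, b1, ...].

WB = [3, 9, 11, 2]

0: R B1 -> L1 miss  d=-]
1: W B9 -> L1 miss  d=D]
2: W B2 -> L2 miss  d=D]
3: W B2 -> L2 hit  d=D]
4: W B3 -> L3 miss  d=D]
5: W B11 -> L3 miss wb->B3  d=D]
6: R B1 -> L1 miss wb->B9  d=-]
7: R B7 -> L3 miss wb->B11  d=-]
8: R B7 -> L3 hit  d=-]
9: R B8 -> L0 miss  d=-]
10: R B4 -> L0 miss  d=-]
11: R B6 -> L2 miss wb->B2  d=-]
12: R B1 -> L1 hit  d=-]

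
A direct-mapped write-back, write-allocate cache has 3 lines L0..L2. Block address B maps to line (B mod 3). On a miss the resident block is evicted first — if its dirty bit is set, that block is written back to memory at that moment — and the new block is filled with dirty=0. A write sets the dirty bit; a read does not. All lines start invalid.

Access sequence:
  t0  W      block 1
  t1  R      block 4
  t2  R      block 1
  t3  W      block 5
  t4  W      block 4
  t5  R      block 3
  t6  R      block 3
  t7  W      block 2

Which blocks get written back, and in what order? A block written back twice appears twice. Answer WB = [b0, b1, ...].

0: W B1 → L1 miss [D]
1: R B4 → L1 miss wb→B1 [-]
2: R B1 → L1 miss [-]
3: W B5 → L2 miss [D]
4: W B4 → L1 miss [D]
5: R B3 → L0 miss [-]
6: R B3 → L0 hit [-]
7: W B2 → L2 miss wb→B5 [D]

WB = [1, 5]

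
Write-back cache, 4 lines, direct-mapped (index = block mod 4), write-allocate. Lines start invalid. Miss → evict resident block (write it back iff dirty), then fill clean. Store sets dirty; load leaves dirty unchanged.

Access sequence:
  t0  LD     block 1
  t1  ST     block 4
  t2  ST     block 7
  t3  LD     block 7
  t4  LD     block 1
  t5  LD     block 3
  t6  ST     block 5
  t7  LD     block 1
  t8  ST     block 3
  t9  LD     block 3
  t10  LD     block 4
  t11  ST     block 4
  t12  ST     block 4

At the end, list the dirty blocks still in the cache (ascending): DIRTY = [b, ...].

DIRTY = [3, 4]

0: R B1 → L1 miss [-]
1: W B4 → L0 miss [D]
2: W B7 → L3 miss [D]
3: R B7 → L3 hit [D]
4: R B1 → L1 hit [-]
5: R B3 → L3 miss wb→B7 [-]
6: W B5 → L1 miss [D]
7: R B1 → L1 miss wb→B5 [-]
8: W B3 → L3 hit [D]
9: R B3 → L3 hit [D]
10: R B4 → L0 hit [D]
11: W B4 → L0 hit [D]
12: W B4 → L0 hit [D]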